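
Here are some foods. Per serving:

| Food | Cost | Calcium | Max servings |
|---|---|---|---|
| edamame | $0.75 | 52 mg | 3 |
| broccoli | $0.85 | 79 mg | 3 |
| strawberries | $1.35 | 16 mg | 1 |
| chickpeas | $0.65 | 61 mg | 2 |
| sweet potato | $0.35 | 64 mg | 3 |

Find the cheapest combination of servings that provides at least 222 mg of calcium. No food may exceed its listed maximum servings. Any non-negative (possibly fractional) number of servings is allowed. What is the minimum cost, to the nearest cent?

Cost per mg of calcium: sweet potato $0.0055, chickpeas $0.0107, broccoli $0.0108, edamame $0.0144, strawberries $0.0844.
Take 3 servings of sweet potato: +192.0 mg calcium for $1.05 (total $1.05, still need 30.0 mg).
Take 0.4918 servings of chickpeas: +30.0 mg calcium for $0.32 (total $1.37, still need 0.0 mg).
Greedy by cheapest-per-mg is optimal for a single linear constraint, so the minimum cost is $1.37.

$1.37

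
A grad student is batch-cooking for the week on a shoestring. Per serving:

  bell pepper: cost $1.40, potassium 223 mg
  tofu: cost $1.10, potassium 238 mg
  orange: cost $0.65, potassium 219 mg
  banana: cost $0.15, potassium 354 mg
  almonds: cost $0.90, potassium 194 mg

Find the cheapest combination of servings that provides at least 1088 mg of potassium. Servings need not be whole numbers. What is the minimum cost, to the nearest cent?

$0.46

Cost per mg of potassium: banana $0.0004, orange $0.0030, tofu $0.0046, almonds $0.0046, bell pepper $0.0063.
With no serving limits, use only banana: 1088 mg / 354 mg = 3.073 servings × $0.15 = $0.46.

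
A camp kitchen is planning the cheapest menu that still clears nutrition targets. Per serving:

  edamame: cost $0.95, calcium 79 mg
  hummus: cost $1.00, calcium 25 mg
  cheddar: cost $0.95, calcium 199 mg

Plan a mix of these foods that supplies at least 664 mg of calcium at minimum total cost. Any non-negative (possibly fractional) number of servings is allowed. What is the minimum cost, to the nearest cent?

$3.17

Cost per mg of calcium: cheddar $0.0048, edamame $0.0120, hummus $0.0400.
With no serving limits, use only cheddar: 664 mg / 199 mg = 3.337 servings × $0.95 = $3.17.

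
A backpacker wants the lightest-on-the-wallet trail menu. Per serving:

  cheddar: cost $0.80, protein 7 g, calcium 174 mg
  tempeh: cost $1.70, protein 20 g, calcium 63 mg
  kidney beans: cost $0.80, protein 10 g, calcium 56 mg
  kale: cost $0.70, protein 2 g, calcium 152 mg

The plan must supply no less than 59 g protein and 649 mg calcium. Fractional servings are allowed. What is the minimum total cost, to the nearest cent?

$5.29

For a min-cost LP with two ≥-constraints, a basic feasible solution has at most two positive variables.
cheddar only: max(59/7, 649/174) = 8.429 servings → $6.74.
tempeh only: max(59/20, 649/63) = 10.3 servings → $17.51.
kidney beans only: max(59/10, 649/56) = 11.59 servings → $9.27.
kale only: max(59/2, 649/152) = 29.5 servings → $20.65.
cheddar + tempeh with both tight: 3.048 servings and 1.883 servings → $5.64.
cheddar + kidney beans with both tight: 2.364 servings and 4.246 servings → $5.29.
cheddar + kale: intersection lies outside the first quadrant.
tempeh + kidney beans: intersection lies outside the first quadrant.
tempeh + kale with both tight: 2.632 servings and 3.179 servings → $6.70.
kidney beans + kale with both tight: 5.447 servings and 2.263 servings → $5.94.
The minimum over all feasible corners is $5.29.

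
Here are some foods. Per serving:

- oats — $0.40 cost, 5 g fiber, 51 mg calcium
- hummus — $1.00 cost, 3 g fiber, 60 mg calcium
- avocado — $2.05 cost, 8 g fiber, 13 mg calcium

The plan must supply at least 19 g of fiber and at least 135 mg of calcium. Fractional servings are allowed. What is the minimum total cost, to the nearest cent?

$1.52

oats only: max(19/5, 135/51) = 3.8 servings → $1.52.
hummus only: max(19/3, 135/60) = 6.333 servings → $6.33.
avocado only: max(19/8, 135/13) = 10.38 servings → $21.29.
oats + hummus: the both-tight solution has a negative serving — not a feasible corner.
oats + avocado with both tight: 2.429 servings and 0.8571 servings → $2.73.
hummus + avocado with both tight: 1.889 servings and 1.667 servings → $5.31.
Cheapest feasible corner: $1.52.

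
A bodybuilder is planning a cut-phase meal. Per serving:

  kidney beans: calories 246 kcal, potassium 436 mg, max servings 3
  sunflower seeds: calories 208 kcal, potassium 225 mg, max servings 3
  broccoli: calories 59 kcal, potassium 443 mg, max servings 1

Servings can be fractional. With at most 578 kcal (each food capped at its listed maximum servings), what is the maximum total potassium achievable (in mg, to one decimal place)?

1362.9 mg

Potassium per kcal: broccoli 7.508, kidney beans 1.772, sunflower seeds 1.082.
Take 1 serving of broccoli: uses 59 kcal, +443.0 mg potassium (running total 443.0 mg).
Take 2.11 servings of kidney beans: uses 519 kcal, +919.9 mg potassium (running total 1362.9 mg).
Filling greedily by potassium-per-kcal is optimal for one linear limit, giving 1362.9 mg.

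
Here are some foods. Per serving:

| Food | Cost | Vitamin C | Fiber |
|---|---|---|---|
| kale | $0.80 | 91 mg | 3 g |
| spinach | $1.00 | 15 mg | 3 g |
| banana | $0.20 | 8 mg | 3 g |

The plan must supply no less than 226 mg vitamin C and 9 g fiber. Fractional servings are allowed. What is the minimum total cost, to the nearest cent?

$2.06

The cheapest plan sits at a corner of the feasible region — with two constraints it uses at most two foods.
kale only: max(226/91, 9/3) = 3 servings → $2.40.
spinach only: max(226/15, 9/3) = 15.07 servings → $15.07.
banana only: max(226/8, 9/3) = 28.25 servings → $5.65.
kale + spinach with both tight: 2.382 servings and 0.6184 servings → $2.52.
kale + banana with both tight: 2.434 servings and 0.5663 servings → $2.06.
spinach + banana: intersection lies outside the first quadrant.
So the least-cost plan costs $2.06.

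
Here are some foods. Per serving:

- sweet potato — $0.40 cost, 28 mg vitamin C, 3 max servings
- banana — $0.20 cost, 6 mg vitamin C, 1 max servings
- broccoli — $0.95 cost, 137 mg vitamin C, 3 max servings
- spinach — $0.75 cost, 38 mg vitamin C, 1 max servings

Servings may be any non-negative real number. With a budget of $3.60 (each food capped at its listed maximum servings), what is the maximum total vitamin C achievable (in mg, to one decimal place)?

Vitamin C per dollar: broccoli 144.2, sweet potato 70, spinach 50.67, banana 30.
Take 3 servings of broccoli: spends $2.85, +411.0 mg vitamin C (running total 411.0 mg).
Take 1.875 servings of sweet potato: spends $0.75, +52.5 mg vitamin C (running total 463.5 mg).
Filling greedily by vitamin C-per-dollar is optimal for one linear limit, giving 463.5 mg.

463.5 mg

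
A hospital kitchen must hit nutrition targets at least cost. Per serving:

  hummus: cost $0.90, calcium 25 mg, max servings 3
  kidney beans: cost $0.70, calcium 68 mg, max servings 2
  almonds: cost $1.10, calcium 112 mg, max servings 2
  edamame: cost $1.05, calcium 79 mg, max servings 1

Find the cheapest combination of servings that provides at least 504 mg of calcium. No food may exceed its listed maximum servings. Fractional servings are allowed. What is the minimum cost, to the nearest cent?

$6.99

Cost per mg of calcium: almonds $0.0098, kidney beans $0.0103, edamame $0.0133, hummus $0.0360.
Take 2 servings of almonds: +224.0 mg calcium for $2.20 (total $2.20, still need 280.0 mg).
Take 2 servings of kidney beans: +136.0 mg calcium for $1.40 (total $3.60, still need 144.0 mg).
Take 1 serving of edamame: +79.0 mg calcium for $1.05 (total $4.65, still need 65.0 mg).
Take 2.6 servings of hummus: +65.0 mg calcium for $2.34 (total $6.99, still need 0.0 mg).
Greedy by cheapest-per-mg is optimal for a single linear constraint, so the minimum cost is $6.99.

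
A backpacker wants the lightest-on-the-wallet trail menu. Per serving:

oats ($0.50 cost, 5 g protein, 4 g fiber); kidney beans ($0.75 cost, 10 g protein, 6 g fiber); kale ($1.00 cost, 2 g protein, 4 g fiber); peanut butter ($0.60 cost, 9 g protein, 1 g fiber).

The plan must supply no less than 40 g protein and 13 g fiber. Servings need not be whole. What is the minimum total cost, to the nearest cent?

$2.81

The cheapest plan sits at a corner of the feasible region — with two constraints it uses at most two foods.
oats only: max(40/5, 13/4) = 8 servings → $4.00.
kidney beans only: max(40/10, 13/6) = 4 servings → $3.00.
kale only: max(40/2, 13/4) = 20 servings → $20.00.
peanut butter only: max(40/9, 13/1) = 13 servings → $7.80.
oats + kidney beans with both targets exact would need a negative amount; discard.
oats + kale with both targets exact would need a negative amount; discard.
oats + peanut butter with both tight: 2.484 servings and 3.065 servings → $3.08.
kidney beans + kale: the both-tight solution has a negative serving — not a feasible corner.
kidney beans + peanut butter with both tight: 1.75 servings and 2.5 servings → $2.81.
kale + peanut butter with both tight: 2.265 servings and 3.941 servings → $4.63.
Cheapest feasible corner: $2.81.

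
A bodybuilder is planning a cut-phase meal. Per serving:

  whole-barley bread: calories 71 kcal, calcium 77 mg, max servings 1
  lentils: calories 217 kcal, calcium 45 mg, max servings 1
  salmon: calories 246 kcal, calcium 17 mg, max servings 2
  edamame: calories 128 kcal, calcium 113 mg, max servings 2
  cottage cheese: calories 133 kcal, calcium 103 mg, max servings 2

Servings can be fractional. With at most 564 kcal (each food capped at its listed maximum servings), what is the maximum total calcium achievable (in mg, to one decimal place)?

Calcium per kcal: whole-barley bread 1.085, edamame 0.8828, cottage cheese 0.7744, lentils 0.2074, salmon 0.06911.
Take 1 serving of whole-barley bread: uses 71 kcal, +77.0 mg calcium (running total 77.0 mg).
Take 2 servings of edamame: uses 256 kcal, +226.0 mg calcium (running total 303.0 mg).
Take 1.782 servings of cottage cheese: uses 237 kcal, +183.5 mg calcium (running total 486.5 mg).
Filling greedily by calcium-per-kcal is optimal for one linear limit, giving 486.5 mg.

486.5 mg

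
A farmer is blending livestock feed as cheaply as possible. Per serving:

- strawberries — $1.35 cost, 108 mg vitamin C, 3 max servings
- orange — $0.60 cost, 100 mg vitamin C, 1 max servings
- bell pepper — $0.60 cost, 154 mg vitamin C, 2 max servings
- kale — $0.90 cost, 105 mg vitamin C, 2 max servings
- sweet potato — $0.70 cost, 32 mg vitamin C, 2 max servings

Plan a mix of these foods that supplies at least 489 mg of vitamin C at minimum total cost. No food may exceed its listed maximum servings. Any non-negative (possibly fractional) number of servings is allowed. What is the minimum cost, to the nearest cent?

$2.49

Cost per mg of vitamin C: bell pepper $0.0039, orange $0.0060, kale $0.0086, strawberries $0.0125, sweet potato $0.0219.
Take 2 servings of bell pepper: +308.0 mg vitamin C for $1.20 (total $1.20, still need 181.0 mg).
Take 1 serving of orange: +100.0 mg vitamin C for $0.60 (total $1.80, still need 81.0 mg).
Take 0.7714 servings of kale: +81.0 mg vitamin C for $0.69 (total $2.49, still need 0.0 mg).
Greedy by cheapest-per-mg is optimal for a single linear constraint, so the minimum cost is $2.49.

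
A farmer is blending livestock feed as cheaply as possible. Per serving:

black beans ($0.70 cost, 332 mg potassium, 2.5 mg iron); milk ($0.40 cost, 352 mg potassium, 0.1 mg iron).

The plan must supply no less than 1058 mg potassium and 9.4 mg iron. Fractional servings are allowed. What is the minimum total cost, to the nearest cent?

$2.63

This is a tiny linear program; its minimum lies at a vertex of the feasible set. List the vertices and price them.
black beans only: max(1058/332, 9.4/2.5) = 3.76 servings → $2.63.
milk only: max(1058/352, 9.4/0.1) = 94 servings → $37.60.
black beans + milk: the both-tight solution has a negative serving — not a feasible corner.
So the least-cost plan costs $2.63.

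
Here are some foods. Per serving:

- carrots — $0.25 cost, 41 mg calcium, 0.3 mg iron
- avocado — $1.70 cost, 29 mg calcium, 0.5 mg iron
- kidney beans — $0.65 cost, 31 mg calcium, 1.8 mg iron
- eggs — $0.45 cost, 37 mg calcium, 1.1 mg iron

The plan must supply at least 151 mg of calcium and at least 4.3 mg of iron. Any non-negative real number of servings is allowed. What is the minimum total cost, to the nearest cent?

carrots only: max(151/41, 4.3/0.3) = 14.33 servings → $3.58.
avocado only: max(151/29, 4.3/0.5) = 8.6 servings → $14.62.
kidney beans only: max(151/31, 4.3/1.8) = 4.871 servings → $3.17.
eggs only: max(151/37, 4.3/1.1) = 4.081 servings → $1.84.
carrots + avocado with both targets exact would need a negative amount; discard.
carrots + kidney beans with both tight: 2.147 servings and 2.031 servings → $1.86.
carrots + eggs with both tight: 0.2059 servings and 3.853 servings → $1.79.
avocado + kidney beans with both tight: 3.774 servings and 1.341 servings → $7.29.
avocado + eggs with both tight: 0.5224 servings and 3.672 servings → $2.54.
kidney beans + eggs: the both-tight solution has a negative serving — not a feasible corner.
Cheapest feasible corner: $1.79.

$1.79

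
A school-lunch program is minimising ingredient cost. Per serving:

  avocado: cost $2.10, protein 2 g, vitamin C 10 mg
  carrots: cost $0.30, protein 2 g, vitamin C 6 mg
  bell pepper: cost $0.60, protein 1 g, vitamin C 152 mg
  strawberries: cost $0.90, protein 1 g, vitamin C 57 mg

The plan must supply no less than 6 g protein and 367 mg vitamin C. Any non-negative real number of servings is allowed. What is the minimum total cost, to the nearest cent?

$1.95

avocado only: max(6/2, 367/10) = 36.7 servings → $77.07.
carrots only: max(6/2, 367/6) = 61.17 servings → $18.35.
bell pepper only: max(6/1, 367/152) = 6 servings → $3.60.
strawberries only: max(6/1, 367/57) = 6.439 servings → $5.79.
avocado + carrots with both targets exact would need a negative amount; discard.
avocado + bell pepper with both tight: 1.854 servings and 2.293 servings → $5.27.
avocado + strawberries with both targets exact would need a negative amount; discard.
carrots + bell pepper with both tight: 1.829 servings and 2.342 servings → $1.95.
carrots + strawberries with both targets exact would need a negative amount; discard.
bell pepper + strawberries with both tight: 0.2632 servings and 5.737 servings → $5.32.
Cheapest feasible corner: $1.95.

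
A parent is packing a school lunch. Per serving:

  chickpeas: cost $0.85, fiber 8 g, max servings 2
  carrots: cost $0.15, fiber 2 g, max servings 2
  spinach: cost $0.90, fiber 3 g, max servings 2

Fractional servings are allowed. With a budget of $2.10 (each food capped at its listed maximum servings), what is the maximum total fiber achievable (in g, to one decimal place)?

20.3 g

Fiber per dollar: carrots 13.33, chickpeas 9.412, spinach 3.333.
Take 2 servings of carrots: spends $0.30, +4.0 g fiber (running total 4.0 g).
Take 2 servings of chickpeas: spends $1.70, +16.0 g fiber (running total 20.0 g).
Take 0.1111 servings of spinach: spends $0.10, +0.3 g fiber (running total 20.3 g).
Greedy by best ratio exhausts the cost allowance optimally: 20.3 g.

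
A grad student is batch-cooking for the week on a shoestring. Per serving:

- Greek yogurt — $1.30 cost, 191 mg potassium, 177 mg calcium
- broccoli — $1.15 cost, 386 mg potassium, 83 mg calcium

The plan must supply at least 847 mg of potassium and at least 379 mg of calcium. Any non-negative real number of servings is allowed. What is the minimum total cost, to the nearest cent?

With two linear requirements the optimum uses one or two foods; enumerate the corners.
Greek yogurt only: max(847/191, 379/177) = 4.435 servings → $5.76.
broccoli only: max(847/386, 379/83) = 4.566 servings → $5.25.
Greek yogurt + broccoli with both tight: 1.448 servings and 1.478 servings → $3.58.
Cheapest feasible corner: $3.58.

$3.58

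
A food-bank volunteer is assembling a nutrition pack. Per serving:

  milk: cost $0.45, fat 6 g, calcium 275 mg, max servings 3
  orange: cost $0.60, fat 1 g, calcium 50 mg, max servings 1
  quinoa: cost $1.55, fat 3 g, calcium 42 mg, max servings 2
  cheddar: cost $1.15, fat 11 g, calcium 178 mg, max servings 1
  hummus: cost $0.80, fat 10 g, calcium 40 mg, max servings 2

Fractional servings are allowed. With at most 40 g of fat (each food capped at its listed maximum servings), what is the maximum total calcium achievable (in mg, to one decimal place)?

Calcium per g fat: orange 50, milk 45.83, cheddar 16.18, quinoa 14, hummus 4.
Take 1 serving of orange: uses 1 g fat, +50.0 mg calcium (running total 50.0 mg).
Take 3 servings of milk: uses 18 g fat, +825.0 mg calcium (running total 875.0 mg).
Take 1 serving of cheddar: uses 11 g fat, +178.0 mg calcium (running total 1053.0 mg).
Take 2 servings of quinoa: uses 6 g fat, +84.0 mg calcium (running total 1137.0 mg).
Take 0.4 servings of hummus: uses 4 g fat, +16.0 mg calcium (running total 1153.0 mg).
Greedy by best ratio exhausts the fat allowance optimally: 1153.0 mg.

1153.0 mg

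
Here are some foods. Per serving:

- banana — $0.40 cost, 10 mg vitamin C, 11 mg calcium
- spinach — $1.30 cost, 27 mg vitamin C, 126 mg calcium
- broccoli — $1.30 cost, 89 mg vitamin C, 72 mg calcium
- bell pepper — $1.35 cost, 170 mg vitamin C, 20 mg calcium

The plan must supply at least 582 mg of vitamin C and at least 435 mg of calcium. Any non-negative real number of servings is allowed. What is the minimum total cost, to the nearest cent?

$7.86

This is a tiny linear program; its minimum lies at a vertex of the feasible set. List the vertices and price them.
banana only: max(582/10, 435/11) = 58.2 servings → $23.28.
spinach only: max(582/27, 435/126) = 21.56 servings → $28.02.
broccoli only: max(582/89, 435/72) = 6.539 servings → $8.50.
bell pepper only: max(582/170, 435/20) = 21.75 servings → $29.36.
banana + spinach: the both-tight solution has a negative serving — not a feasible corner.
banana + broccoli with both targets exact would need a negative amount; discard.
banana + bell pepper with both tight: 37.31 servings and 1.229 servings → $16.58.
spinach + broccoli: intersection lies outside the first quadrant.
spinach + bell pepper with both tight: 2.984 servings and 2.95 servings → $7.86.
broccoli + bell pepper with both tight: 5.957 servings and 0.3049 servings → $8.16.
Cheapest feasible corner: $7.86.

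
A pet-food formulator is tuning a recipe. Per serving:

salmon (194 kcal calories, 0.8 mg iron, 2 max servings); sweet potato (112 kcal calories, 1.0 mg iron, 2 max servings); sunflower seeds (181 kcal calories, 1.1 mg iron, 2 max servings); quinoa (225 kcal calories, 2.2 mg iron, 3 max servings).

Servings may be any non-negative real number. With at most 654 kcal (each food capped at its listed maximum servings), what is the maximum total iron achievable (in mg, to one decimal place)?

Iron per kcal: quinoa 0.009778, sweet potato 0.008929, sunflower seeds 0.006077, salmon 0.004124.
Take 2.907 servings of quinoa: uses 654 kcal, +6.4 mg iron (running total 6.4 mg).
Greedy by best ratio exhausts the calories allowance optimally: 6.4 mg.

6.4 mg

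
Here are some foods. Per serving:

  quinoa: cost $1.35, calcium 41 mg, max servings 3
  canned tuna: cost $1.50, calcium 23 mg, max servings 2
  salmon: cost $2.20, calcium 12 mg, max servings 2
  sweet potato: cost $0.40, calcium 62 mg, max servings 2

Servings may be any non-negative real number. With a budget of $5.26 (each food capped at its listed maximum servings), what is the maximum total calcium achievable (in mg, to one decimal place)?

253.3 mg

Calcium per dollar: sweet potato 155, quinoa 30.37, canned tuna 15.33, salmon 5.455.
Take 2 servings of sweet potato: spends $0.80, +124.0 mg calcium (running total 124.0 mg).
Take 3 servings of quinoa: spends $4.05, +123.0 mg calcium (running total 247.0 mg).
Take 0.2733 servings of canned tuna: spends $0.41, +6.3 mg calcium (running total 253.3 mg).
Greedy by best ratio exhausts the cost allowance optimally: 253.3 mg.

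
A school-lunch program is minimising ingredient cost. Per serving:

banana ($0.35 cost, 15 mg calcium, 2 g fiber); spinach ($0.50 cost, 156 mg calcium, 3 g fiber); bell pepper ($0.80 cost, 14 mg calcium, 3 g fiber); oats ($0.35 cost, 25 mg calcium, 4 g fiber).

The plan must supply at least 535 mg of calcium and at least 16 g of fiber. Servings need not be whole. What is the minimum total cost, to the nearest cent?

$2.15

A basic optimal solution has at most two foods positive. Try each food alone and each pair with both targets met exactly.
banana only: max(535/15, 16/2) = 35.67 servings → $12.48.
spinach only: max(535/156, 16/3) = 5.333 servings → $2.67.
bell pepper only: max(535/14, 16/3) = 38.21 servings → $30.57.
oats only: max(535/25, 16/4) = 21.4 servings → $7.49.
banana + spinach with both tight: 3.337 servings and 3.109 servings → $2.72.
banana + bell pepper: the both-tight solution has a negative serving — not a feasible corner.
banana + oats: the both-tight solution has a negative serving — not a feasible corner.
spinach + bell pepper with both tight: 3.242 servings and 2.092 servings → $3.29.
spinach + oats with both tight: 3.169 servings and 1.623 servings → $2.15.
bell pepper + oats: intersection lies outside the first quadrant.
Cheapest feasible corner: $2.15.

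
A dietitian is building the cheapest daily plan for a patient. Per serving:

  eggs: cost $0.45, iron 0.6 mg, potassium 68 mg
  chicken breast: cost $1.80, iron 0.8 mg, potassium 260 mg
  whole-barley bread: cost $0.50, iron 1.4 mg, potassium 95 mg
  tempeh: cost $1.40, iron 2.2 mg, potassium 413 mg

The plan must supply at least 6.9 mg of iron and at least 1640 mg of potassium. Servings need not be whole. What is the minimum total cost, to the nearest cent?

$5.56

Minimising a linear cost over {iron ≥ 6.9, potassium ≥ 1640, servings ≥ 0} — the optimum is at a vertex, using one or two foods.
eggs only: max(6.9/0.6, 1640/68) = 24.12 servings → $10.85.
chicken breast only: max(6.9/0.8, 1640/260) = 8.625 servings → $15.53.
whole-barley bread only: max(6.9/1.4, 1640/95) = 17.26 servings → $8.63.
tempeh only: max(6.9/2.2, 1640/413) = 3.971 servings → $5.56.
eggs + chicken breast with both tight: 4.744 servings and 5.067 servings → $11.26.
eggs + whole-barley bread: intersection lies outside the first quadrant.
eggs + tempeh: intersection lies outside the first quadrant.
chicken breast + whole-barley bread with both tight: 5.696 servings and 1.674 servings → $11.09.
chicken breast + tempeh with both tight: 3.139 servings and 1.995 servings → $8.44.
whole-barley bread + tempeh: the both-tight solution has a negative serving — not a feasible corner.
So the least-cost plan costs $5.56.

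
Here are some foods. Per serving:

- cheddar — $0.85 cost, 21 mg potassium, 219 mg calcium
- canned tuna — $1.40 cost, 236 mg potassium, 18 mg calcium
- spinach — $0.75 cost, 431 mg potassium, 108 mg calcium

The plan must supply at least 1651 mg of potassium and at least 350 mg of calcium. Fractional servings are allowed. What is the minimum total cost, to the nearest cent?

$2.87

At the optimum either one food covers both requirements or two foods hit both targets exactly; no other combination can be cheaper.
cheddar only: max(1651/21, 350/219) = 78.62 servings → $66.83.
canned tuna only: max(1651/236, 350/18) = 19.44 servings → $27.22.
spinach only: max(1651/431, 350/108) = 3.831 servings → $2.87.
cheddar + canned tuna with both tight: 1.031 servings and 6.904 servings → $10.54.
cheddar + spinach: intersection lies outside the first quadrant.
canned tuna + spinach with both tight: 1.549 servings and 2.983 servings → $4.41.
The minimum over all feasible corners is $2.87.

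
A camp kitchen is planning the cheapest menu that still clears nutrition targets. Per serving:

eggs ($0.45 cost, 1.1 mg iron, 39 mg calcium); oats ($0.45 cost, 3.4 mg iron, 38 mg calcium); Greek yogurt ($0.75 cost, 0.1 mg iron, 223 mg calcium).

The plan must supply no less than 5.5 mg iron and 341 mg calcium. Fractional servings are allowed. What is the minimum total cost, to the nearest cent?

$1.66

For a min-cost LP with two ≥-constraints, a basic feasible solution has at most two positive variables.
eggs only: max(5.5/1.1, 341/39) = 8.744 servings → $3.93.
oats only: max(5.5/3.4, 341/38) = 8.974 servings → $4.04.
Greek yogurt only: max(5.5/0.1, 341/223) = 55 servings → $41.25.
eggs + oats with both targets exact would need a negative amount; discard.
eggs + Greek yogurt with both tight: 4.94 servings and 0.6653 servings → $2.72.
oats + Greek yogurt with both tight: 1.581 servings and 1.26 servings → $1.66.
The minimum over all feasible corners is $1.66.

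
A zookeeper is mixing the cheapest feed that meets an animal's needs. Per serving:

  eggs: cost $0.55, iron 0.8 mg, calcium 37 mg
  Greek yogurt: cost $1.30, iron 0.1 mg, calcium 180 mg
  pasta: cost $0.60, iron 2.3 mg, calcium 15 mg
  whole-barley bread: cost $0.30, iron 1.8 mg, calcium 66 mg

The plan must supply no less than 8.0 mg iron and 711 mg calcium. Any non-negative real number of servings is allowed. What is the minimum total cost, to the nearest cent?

$3.23

Compare the cost at each extreme point of the feasible region.
eggs only: max(8.0/0.8, 711/37) = 19.22 servings → $10.57.
Greek yogurt only: max(8.0/0.1, 711/180) = 80 servings → $104.00.
pasta only: max(8.0/2.3, 711/15) = 47.4 servings → $28.44.
whole-barley bread only: max(8.0/1.8, 711/66) = 10.77 servings → $3.23.
eggs + Greek yogurt with both tight: 9.757 servings and 1.944 servings → $7.89.
eggs + pasta: intersection lies outside the first quadrant.
eggs + whole-barley bread: intersection lies outside the first quadrant.
Greek yogurt + pasta with both tight: 3.673 servings and 3.319 servings → $6.77.
Greek yogurt + whole-barley bread with both tight: 2.369 servings and 4.313 servings → $4.37.
pasta + whole-barley bread: the both-tight solution has a negative serving — not a feasible corner.
Cheapest feasible corner: $3.23.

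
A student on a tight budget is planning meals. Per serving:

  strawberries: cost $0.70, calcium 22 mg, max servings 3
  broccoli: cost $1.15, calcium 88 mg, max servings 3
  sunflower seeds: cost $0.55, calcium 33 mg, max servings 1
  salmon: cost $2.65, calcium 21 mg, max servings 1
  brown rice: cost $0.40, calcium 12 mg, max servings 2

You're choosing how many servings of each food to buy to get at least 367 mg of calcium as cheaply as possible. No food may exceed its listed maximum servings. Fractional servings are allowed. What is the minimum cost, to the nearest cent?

$6.23

Cost per mg of calcium: broccoli $0.0131, sunflower seeds $0.0167, strawberries $0.0318, brown rice $0.0333, salmon $0.1262.
Take 3 servings of broccoli: +264.0 mg calcium for $3.45 (total $3.45, still need 103.0 mg).
Take 1 serving of sunflower seeds: +33.0 mg calcium for $0.55 (total $4.00, still need 70.0 mg).
Take 3 servings of strawberries: +66.0 mg calcium for $2.10 (total $6.10, still need 4.0 mg).
Take 0.3333 servings of brown rice: +4.0 mg calcium for $0.13 (total $6.23, still need 0.0 mg).
Filling from the cheapest source first is optimal under one linear minimum: $6.23.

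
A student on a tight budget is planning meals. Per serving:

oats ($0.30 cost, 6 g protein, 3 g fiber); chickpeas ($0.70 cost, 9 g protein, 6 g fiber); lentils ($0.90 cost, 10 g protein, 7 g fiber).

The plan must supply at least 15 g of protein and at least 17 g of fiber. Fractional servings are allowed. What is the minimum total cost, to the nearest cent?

An LP optimum is at a vertex; with two nutrient constraints at most two foods are used. Check each candidate.
oats only: max(15/6, 17/3) = 5.667 servings → $1.70.
chickpeas only: max(15/9, 17/6) = 2.833 servings → $1.98.
lentils only: max(15/10, 17/7) = 2.429 servings → $2.19.
oats + chickpeas: the both-tight solution has a negative serving — not a feasible corner.
oats + lentils: intersection lies outside the first quadrant.
chickpeas + lentils with both targets exact would need a negative amount; discard.
The minimum over all feasible corners is $1.70.

$1.70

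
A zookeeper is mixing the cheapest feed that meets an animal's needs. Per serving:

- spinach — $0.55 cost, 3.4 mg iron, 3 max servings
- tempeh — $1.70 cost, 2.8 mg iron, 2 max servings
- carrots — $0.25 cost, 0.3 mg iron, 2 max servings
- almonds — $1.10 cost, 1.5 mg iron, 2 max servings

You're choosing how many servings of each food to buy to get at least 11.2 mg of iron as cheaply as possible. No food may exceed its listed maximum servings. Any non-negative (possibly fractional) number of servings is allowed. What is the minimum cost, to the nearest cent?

$2.26

Cost per mg of iron: spinach $0.1618, tempeh $0.6071, almonds $0.7333, carrots $0.8333.
Take 3 servings of spinach: +10.2 mg iron for $1.65 (total $1.65, still need 1.0 mg).
Take 0.3571 servings of tempeh: +1.0 mg iron for $0.61 (total $2.26, still need 0.0 mg).
Greedy by cheapest-per-mg is optimal for a single linear constraint, so the minimum cost is $2.26.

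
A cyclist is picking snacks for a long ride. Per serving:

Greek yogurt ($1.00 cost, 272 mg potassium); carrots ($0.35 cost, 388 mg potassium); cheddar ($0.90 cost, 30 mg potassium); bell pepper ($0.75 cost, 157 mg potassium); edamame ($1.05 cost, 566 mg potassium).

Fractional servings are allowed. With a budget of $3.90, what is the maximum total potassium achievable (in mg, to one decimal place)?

4323.4 mg

Potassium per dollar: carrots 1109, edamame 539, Greek yogurt 272, bell pepper 209.3, cheddar 33.33.
With no serving limits, spend the whole cost allowance on carrots: $3.90 / $0.35 × 388 mg = 4323.4 mg.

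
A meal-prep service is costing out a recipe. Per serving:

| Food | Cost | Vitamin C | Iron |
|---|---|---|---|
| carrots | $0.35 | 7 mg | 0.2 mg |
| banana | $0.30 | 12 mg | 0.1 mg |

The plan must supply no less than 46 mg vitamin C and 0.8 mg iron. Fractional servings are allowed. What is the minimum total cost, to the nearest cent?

carrots only: max(46/7, 0.8/0.2) = 6.571 servings → $2.30.
banana only: max(46/12, 0.8/0.1) = 8 servings → $2.40.
carrots + banana with both tight: 2.941 servings and 2.118 servings → $1.66.
The minimum over all feasible corners is $1.66.

$1.66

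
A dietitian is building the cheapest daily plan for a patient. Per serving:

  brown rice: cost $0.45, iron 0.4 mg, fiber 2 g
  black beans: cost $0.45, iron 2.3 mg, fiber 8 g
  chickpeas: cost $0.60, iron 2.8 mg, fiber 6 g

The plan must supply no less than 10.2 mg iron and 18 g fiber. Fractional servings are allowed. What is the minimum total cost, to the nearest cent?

The cheapest plan sits at a corner of the feasible region — with two constraints it uses at most two foods.
brown rice only: max(10.2/0.4, 18/2) = 25.5 servings → $11.47.
black beans only: max(10.2/2.3, 18/8) = 4.435 servings → $2.00.
chickpeas only: max(10.2/2.8, 18/6) = 3.643 servings → $2.19.
brown rice + black beans with both targets exact would need a negative amount; discard.
brown rice + chickpeas: the both-tight solution has a negative serving — not a feasible corner.
black beans + chickpeas with both targets exact would need a negative amount; discard.
Cheapest feasible corner: $2.00.

$2.00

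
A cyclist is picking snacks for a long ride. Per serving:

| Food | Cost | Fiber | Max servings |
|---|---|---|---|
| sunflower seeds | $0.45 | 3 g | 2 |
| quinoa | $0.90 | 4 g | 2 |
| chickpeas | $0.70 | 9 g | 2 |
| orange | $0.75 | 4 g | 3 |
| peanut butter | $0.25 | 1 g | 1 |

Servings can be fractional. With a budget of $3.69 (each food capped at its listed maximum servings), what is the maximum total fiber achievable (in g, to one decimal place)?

Fiber per dollar: chickpeas 12.86, sunflower seeds 6.667, orange 5.333, quinoa 4.444, peanut butter 4.
Take 2 servings of chickpeas: spends $1.40, +18.0 g fiber (running total 18.0 g).
Take 2 servings of sunflower seeds: spends $0.90, +6.0 g fiber (running total 24.0 g).
Take 1.853 servings of orange: spends $1.39, +7.4 g fiber (running total 31.4 g).
Greedy by best ratio exhausts the cost allowance optimally: 31.4 g.

31.4 g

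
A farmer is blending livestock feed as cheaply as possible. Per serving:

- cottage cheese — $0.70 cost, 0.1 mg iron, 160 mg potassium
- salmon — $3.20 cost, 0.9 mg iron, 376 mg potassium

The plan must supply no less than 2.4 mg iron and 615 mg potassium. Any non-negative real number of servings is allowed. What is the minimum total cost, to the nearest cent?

$8.53

Check every corner: each single food scaled to meet both minima, and each pair solved so both constraints bind.
cottage cheese only: max(2.4/0.1, 615/160) = 24 servings → $16.80.
salmon only: max(2.4/0.9, 615/376) = 2.667 servings → $8.53.
cottage cheese + salmon: the both-tight solution has a negative serving — not a feasible corner.
So the least-cost plan costs $8.53.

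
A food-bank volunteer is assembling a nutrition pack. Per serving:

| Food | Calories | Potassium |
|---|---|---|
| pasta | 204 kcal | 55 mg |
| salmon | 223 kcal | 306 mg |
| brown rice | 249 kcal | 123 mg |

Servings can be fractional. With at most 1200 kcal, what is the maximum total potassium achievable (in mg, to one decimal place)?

Potassium per kcal: salmon 1.372, brown rice 0.494, pasta 0.2696.
With no serving limits, spend the whole calories allowance on salmon: 1200 kcal / 223 kcal × 306 mg = 1646.6 mg.

1646.6 mg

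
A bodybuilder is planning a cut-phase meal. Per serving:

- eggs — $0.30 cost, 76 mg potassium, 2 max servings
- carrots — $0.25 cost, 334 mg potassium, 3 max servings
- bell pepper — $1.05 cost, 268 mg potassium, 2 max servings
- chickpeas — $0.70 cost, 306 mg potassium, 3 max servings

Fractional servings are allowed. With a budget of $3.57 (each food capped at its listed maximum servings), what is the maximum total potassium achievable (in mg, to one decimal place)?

2103.8 mg

Potassium per dollar: carrots 1336, chickpeas 437.1, bell pepper 255.2, eggs 253.3.
Take 3 servings of carrots: spends $0.75, +1002.0 mg potassium (running total 1002.0 mg).
Take 3 servings of chickpeas: spends $2.10, +918.0 mg potassium (running total 1920.0 mg).
Take 0.6857 servings of bell pepper: spends $0.72, +183.8 mg potassium (running total 2103.8 mg).
Filling greedily by potassium-per-dollar is optimal for one linear limit, giving 2103.8 mg.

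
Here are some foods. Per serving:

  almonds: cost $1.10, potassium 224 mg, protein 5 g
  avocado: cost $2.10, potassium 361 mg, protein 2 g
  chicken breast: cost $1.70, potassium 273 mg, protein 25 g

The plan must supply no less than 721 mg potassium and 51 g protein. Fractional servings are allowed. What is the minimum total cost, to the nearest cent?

For a min-cost LP with two ≥-constraints, a basic feasible solution has at most two positive variables.
almonds only: max(721/224, 51/5) = 10.2 servings → $11.22.
avocado only: max(721/361, 51/2) = 25.5 servings → $53.55.
chicken breast only: max(721/273, 51/25) = 2.641 servings → $4.49.
almonds + avocado with both targets exact would need a negative amount; discard.
almonds + chicken breast with both tight: 0.9686 servings and 1.846 servings → $4.20.
avocado + chicken breast with both tight: 0.4838 servings and 2.001 servings → $4.42.
Cheapest feasible corner: $4.20.

$4.20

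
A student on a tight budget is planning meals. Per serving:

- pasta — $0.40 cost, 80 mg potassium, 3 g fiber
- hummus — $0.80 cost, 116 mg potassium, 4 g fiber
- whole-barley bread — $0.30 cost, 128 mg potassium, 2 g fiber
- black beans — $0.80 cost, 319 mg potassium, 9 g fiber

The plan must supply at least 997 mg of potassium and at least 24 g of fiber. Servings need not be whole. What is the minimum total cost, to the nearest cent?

$2.45

An LP optimum is at a vertex; with two nutrient constraints at most two foods are used. Check each candidate.
pasta only: max(997/80, 24/3) = 12.46 servings → $4.99.
hummus only: max(997/116, 24/4) = 8.595 servings → $6.88.
whole-barley bread only: max(997/128, 24/2) = 12 servings → $3.60.
black beans only: max(997/319, 24/9) = 3.125 servings → $2.50.
pasta + hummus with both targets exact would need a negative amount; discard.
pasta + whole-barley bread with both tight: 4.812 servings and 4.781 servings → $3.36.
pasta + black beans: the both-tight solution has a negative serving — not a feasible corner.
hummus + whole-barley bread with both tight: 3.85 servings and 4.3 servings → $4.37.
hummus + black beans: intersection lies outside the first quadrant.
whole-barley bread + black beans with both tight: 2.562 servings and 2.097 servings → $2.45.
The minimum over all feasible corners is $2.45.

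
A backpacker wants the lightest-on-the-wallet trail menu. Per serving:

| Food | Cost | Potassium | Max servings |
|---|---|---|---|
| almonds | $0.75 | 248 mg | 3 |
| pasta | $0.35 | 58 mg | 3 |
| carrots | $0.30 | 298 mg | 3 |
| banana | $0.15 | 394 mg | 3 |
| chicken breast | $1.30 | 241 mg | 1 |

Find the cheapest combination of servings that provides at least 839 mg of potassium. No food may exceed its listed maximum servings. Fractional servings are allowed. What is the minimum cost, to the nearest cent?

$0.32

Cost per mg of potassium: banana $0.0004, carrots $0.0010, almonds $0.0030, chicken breast $0.0054, pasta $0.0060.
Take 2.129 servings of banana: +839.0 mg potassium for $0.32 (total $0.32, still need 0.0 mg).
Greedy by cheapest-per-mg is optimal for a single linear constraint, so the minimum cost is $0.32.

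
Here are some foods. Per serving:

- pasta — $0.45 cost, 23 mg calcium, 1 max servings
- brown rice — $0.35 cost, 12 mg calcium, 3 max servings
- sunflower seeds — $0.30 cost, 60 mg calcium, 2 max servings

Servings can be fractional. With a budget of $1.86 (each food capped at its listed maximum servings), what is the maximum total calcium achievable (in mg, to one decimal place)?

170.8 mg

Calcium per dollar: sunflower seeds 200, pasta 51.11, brown rice 34.29.
Take 2 servings of sunflower seeds: spends $0.60, +120.0 mg calcium (running total 120.0 mg).
Take 1 serving of pasta: spends $0.45, +23.0 mg calcium (running total 143.0 mg).
Take 2.314 servings of brown rice: spends $0.81, +27.8 mg calcium (running total 170.8 mg).
Greedy by best ratio exhausts the cost allowance optimally: 170.8 mg.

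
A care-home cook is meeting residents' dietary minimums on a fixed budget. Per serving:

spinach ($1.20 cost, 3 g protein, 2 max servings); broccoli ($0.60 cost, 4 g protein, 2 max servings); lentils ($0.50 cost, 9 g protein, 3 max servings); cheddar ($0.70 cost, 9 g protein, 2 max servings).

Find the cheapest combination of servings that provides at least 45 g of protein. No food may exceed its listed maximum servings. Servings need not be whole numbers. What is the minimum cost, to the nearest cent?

$2.90

Cost per g of protein: lentils $0.0556, cheddar $0.0778, broccoli $0.1500, spinach $0.4000.
Take 3 servings of lentils: +27.0 g protein for $1.50 (total $1.50, still need 18.0 g).
Take 2 servings of cheddar: +18.0 g protein for $1.40 (total $2.90, still need 0.0 g).
Greedy by cheapest-per-g is optimal for a single linear constraint, so the minimum cost is $2.90.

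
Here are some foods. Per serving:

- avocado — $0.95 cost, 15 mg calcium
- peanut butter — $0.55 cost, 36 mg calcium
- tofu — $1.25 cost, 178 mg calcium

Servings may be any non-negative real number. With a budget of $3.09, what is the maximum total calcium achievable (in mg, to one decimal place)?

440.0 mg

Calcium per dollar: tofu 142.4, peanut butter 65.45, avocado 15.79.
With no serving limits, spend the whole cost allowance on tofu: $3.09 / $1.25 × 178 mg = 440.0 mg.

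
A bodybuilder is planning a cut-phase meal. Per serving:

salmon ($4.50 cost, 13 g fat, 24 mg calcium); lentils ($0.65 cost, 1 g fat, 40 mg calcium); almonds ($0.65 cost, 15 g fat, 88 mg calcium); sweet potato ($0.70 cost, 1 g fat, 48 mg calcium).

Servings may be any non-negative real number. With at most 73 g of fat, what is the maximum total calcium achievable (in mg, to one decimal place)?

Calcium per g fat: sweet potato 48, lentils 40, almonds 5.867, salmon 1.846.
With no serving limits, spend the whole fat allowance on sweet potato: 73 g / 1 g × 48 mg = 3504.0 mg.

3504.0 mg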